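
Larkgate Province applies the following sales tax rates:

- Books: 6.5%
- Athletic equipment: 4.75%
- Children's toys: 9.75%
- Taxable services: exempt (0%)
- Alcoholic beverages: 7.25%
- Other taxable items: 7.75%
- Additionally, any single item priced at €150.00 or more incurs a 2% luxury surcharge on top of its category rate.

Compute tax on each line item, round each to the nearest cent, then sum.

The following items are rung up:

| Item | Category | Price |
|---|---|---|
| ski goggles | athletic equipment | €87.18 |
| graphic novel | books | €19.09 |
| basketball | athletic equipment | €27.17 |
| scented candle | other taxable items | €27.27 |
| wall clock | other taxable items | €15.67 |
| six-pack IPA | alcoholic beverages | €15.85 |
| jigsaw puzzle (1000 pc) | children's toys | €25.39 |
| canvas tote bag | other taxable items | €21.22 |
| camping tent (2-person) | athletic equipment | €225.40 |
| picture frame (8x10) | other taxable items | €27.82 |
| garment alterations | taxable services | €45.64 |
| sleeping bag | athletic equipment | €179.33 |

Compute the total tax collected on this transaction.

Ski goggles €87.18: athletic equipment → 4.75% → €4.14
Graphic novel €19.09: books → 6.5% → €1.24
Basketball €27.17: athletic equipment → 4.75% → €1.29
Scented candle €27.27: other taxable items → 7.75% → €2.11
Wall clock €15.67: other taxable items → 7.75% → €1.21
Six-pack IPA €15.85: alcoholic beverages → 7.25% → €1.15
Jigsaw puzzle (1000 pc) €25.39: children's toys → 9.75% → €2.48
Canvas tote bag €21.22: other taxable items → 7.75% → €1.64
Camping tent (2-person) €225.40: athletic equipment → 4.75% + 2% surcharge = 6.75% → €15.21
Picture frame (8x10) €27.82: other taxable items → 7.75% → €2.16
Garment alterations €45.64: taxable services → 0% → €0.00
Sleeping bag €179.33: athletic equipment → 4.75% + 2% surcharge = 6.75% → €12.10
Total tax = €4.14 + €1.24 + €1.29 + €2.11 + €1.21 + €1.15 + €2.48 + €1.64 + €15.21 + €2.16 + €12.10 = €44.73

€44.73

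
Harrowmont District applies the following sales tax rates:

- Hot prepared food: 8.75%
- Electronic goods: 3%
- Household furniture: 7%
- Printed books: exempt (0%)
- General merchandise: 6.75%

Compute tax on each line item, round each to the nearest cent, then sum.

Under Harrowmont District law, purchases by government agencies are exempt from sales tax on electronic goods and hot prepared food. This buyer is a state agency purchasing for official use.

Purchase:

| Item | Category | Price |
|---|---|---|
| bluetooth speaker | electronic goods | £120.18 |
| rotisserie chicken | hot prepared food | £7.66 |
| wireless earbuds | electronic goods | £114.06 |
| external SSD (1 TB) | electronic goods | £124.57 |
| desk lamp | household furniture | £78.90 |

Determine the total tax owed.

£5.52

Bluetooth speaker £120.18: electronic goods, buyer-exempt → 0% → £0.00
Rotisserie chicken £7.66: hot prepared food, buyer-exempt → 0% → £0.00
Wireless earbuds £114.06: electronic goods, buyer-exempt → 0% → £0.00
External SSD (1 TB) £124.57: electronic goods, buyer-exempt → 0% → £0.00
Desk lamp £78.90: household furniture → 7% → £5.52
Total tax = £5.52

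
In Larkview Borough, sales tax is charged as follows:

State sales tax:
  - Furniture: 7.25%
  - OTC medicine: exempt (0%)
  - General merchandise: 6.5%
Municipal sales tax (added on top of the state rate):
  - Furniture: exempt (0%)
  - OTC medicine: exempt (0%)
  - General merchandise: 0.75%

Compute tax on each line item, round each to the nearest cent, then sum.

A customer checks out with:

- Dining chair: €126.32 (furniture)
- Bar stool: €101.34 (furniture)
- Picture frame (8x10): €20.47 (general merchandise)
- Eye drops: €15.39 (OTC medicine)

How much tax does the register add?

€17.99

Dining chair €126.32: furniture → 7.25% + 0% municipal = 7.25% → €9.16
Bar stool €101.34: furniture → 7.25% + 0% municipal = 7.25% → €7.35
Picture frame (8x10) €20.47: general merchandise → 6.5% + 0.75% municipal = 7.25% → €1.48
Eye drops €15.39: OTC medicine → 0% + 0% municipal = 0% → €0.00
Total tax = €9.16 + €7.35 + €1.48 = €17.99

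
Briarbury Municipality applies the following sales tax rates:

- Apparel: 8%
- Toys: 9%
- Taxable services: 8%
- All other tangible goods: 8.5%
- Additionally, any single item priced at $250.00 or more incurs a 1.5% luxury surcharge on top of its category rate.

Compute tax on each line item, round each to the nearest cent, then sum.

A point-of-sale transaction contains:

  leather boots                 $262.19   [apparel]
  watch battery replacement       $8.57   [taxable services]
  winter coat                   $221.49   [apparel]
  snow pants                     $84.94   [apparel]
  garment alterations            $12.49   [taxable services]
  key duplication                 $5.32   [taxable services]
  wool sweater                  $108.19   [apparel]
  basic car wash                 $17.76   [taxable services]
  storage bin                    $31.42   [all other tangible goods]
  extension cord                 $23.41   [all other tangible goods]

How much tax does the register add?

Leather boots $262.19: apparel → 8% + 1.5% surcharge = 9.5% → $24.91
Watch battery replacement $8.57: taxable services → 8% → $0.69
Winter coat $221.49: apparel → 8% → $17.72
Snow pants $84.94: apparel → 8% → $6.80
Garment alterations $12.49: taxable services → 8% → $1.00
Key duplication $5.32: taxable services → 8% → $0.43
Wool sweater $108.19: apparel → 8% → $8.66
Basic car wash $17.76: taxable services → 8% → $1.42
Storage bin $31.42: all other tangible goods → 8.5% → $2.67
Extension cord $23.41: all other tangible goods → 8.5% → $1.99
Total tax = $24.91 + $0.69 + $17.72 + $6.80 + $1.00 + $0.43 + $8.66 + $1.42 + $2.67 + $1.99 = $66.29

$66.29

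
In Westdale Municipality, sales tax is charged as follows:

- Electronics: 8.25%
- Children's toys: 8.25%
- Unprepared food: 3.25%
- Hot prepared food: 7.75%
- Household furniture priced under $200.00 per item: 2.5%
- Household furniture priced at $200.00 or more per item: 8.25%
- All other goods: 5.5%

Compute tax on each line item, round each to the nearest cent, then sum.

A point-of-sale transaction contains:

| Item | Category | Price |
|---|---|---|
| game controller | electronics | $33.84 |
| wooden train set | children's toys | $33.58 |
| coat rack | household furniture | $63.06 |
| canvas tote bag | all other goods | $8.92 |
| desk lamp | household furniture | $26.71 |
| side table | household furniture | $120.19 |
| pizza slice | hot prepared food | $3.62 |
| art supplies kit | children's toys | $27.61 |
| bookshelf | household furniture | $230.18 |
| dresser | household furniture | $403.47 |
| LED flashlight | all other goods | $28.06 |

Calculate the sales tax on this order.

$67.68

Game controller $33.84: electronics → 8.25% → $2.79
Wooden train set $33.58: children's toys → 8.25% → $2.77
Coat rack $63.06: household furniture, under $200.00 → 2.5% → $1.58
Canvas tote bag $8.92: all other goods → 5.5% → $0.49
Desk lamp $26.71: household furniture, under $200.00 → 2.5% → $0.67
Side table $120.19: household furniture, under $200.00 → 2.5% → $3.00
Pizza slice $3.62: hot prepared food → 7.75% → $0.28
Art supplies kit $27.61: children's toys → 8.25% → $2.28
Bookshelf $230.18: household furniture, $200.00 or more → 8.25% → $18.99
Dresser $403.47: household furniture, $200.00 or more → 8.25% → $33.29
LED flashlight $28.06: all other goods → 5.5% → $1.54
Total tax = $2.79 + $2.77 + $1.58 + $0.49 + $0.67 + $3.00 + $0.28 + $2.28 + $18.99 + $33.29 + $1.54 = $67.68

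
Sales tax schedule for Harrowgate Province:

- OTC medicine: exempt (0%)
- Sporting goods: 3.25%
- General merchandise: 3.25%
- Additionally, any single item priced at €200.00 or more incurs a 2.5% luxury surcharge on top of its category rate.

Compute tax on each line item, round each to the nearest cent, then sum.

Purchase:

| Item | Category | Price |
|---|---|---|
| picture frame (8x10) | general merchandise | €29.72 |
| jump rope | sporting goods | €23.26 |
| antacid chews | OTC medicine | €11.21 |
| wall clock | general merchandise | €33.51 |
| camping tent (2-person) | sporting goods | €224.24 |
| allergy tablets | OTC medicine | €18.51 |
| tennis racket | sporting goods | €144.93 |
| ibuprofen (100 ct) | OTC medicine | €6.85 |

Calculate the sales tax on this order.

€20.42

Picture frame (8x10) €29.72: general merchandise → 3.25% → €0.97
Jump rope €23.26: sporting goods → 3.25% → €0.76
Antacid chews €11.21: OTC medicine → 0% → €0.00
Wall clock €33.51: general merchandise → 3.25% → €1.09
Camping tent (2-person) €224.24: sporting goods → 3.25% + 2.5% surcharge = 5.75% → €12.89
Allergy tablets €18.51: OTC medicine → 0% → €0.00
Tennis racket €144.93: sporting goods → 3.25% → €4.71
Ibuprofen (100 ct) €6.85: OTC medicine → 0% → €0.00
Total tax = €0.97 + €0.76 + €1.09 + €12.89 + €4.71 = €20.42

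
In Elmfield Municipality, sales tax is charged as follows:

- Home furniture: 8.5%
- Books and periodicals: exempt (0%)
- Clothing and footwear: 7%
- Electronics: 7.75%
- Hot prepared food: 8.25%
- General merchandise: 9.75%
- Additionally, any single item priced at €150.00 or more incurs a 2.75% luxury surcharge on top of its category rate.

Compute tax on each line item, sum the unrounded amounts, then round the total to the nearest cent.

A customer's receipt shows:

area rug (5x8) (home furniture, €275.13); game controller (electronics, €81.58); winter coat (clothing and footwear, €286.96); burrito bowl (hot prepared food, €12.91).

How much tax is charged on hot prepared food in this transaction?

€1.07

Burrito bowl €12.91: hot prepared food → 8.25% → €1.065075
Tax on hot prepared food: unrounded sum = €1.065075 → €1.07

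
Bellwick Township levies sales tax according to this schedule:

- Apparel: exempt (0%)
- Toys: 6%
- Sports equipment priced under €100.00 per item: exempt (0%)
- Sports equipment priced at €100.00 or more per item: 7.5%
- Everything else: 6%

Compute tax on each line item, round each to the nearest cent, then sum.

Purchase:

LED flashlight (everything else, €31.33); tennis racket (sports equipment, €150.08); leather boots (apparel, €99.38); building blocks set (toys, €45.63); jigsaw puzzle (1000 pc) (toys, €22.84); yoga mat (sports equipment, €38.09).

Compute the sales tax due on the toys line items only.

€4.11

Building blocks set €45.63: toys → 6% → €2.74
Jigsaw puzzle (1000 pc) €22.84: toys → 6% → €1.37
Tax on toys = €2.74 + €1.37 = €4.11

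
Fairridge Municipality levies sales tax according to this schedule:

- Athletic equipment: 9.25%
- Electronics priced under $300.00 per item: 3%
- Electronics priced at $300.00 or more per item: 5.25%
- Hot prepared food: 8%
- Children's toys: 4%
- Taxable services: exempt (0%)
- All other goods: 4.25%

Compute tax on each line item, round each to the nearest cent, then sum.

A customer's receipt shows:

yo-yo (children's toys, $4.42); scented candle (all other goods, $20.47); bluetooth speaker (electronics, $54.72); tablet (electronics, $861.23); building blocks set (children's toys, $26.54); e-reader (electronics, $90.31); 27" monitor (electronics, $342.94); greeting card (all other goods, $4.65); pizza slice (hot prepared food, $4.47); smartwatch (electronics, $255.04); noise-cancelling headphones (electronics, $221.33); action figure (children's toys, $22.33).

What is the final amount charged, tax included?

$1993.86

Yo-yo $4.42: children's toys → 4% → $0.18
Scented candle $20.47: all other goods → 4.25% → $0.87
Bluetooth speaker $54.72: electronics, under $300.00 → 3% → $1.64
Tablet $861.23: electronics, $300.00 or more → 5.25% → $45.21
Building blocks set $26.54: children's toys → 4% → $1.06
E-reader $90.31: electronics, under $300.00 → 3% → $2.71
27" monitor $342.94: electronics, $300.00 or more → 5.25% → $18.00
Greeting card $4.65: all other goods → 4.25% → $0.20
Pizza slice $4.47: hot prepared food → 8% → $0.36
Smartwatch $255.04: electronics, under $300.00 → 3% → $7.65
Noise-cancelling headphones $221.33: electronics, under $300.00 → 3% → $6.64
Action figure $22.33: children's toys → 4% → $0.89
Subtotal = $1908.45; tax = $85.41; total due = $1993.86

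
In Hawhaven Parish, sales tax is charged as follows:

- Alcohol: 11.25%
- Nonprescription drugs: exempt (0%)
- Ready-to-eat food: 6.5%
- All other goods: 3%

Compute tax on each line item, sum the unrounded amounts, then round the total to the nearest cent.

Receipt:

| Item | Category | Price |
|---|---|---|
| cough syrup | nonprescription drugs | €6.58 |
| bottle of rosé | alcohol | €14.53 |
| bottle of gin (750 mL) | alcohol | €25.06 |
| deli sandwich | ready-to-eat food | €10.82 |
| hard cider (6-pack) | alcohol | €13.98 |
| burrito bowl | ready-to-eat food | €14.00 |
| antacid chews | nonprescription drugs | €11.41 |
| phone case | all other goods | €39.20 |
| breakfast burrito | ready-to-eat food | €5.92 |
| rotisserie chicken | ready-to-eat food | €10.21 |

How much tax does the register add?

€9.86

Cough syrup €6.58: nonprescription drugs → 0% → €0.00
Bottle of rosé €14.53: alcohol → 11.25% → €1.634625
Bottle of gin (750 mL) €25.06: alcohol → 11.25% → €2.81925
Deli sandwich €10.82: ready-to-eat food → 6.5% → €0.7033
Hard cider (6-pack) €13.98: alcohol → 11.25% → €1.57275
Burrito bowl €14.00: ready-to-eat food → 6.5% → €0.91
Antacid chews €11.41: nonprescription drugs → 0% → €0.00
Phone case €39.20: all other goods → 3% → €1.176
Breakfast burrito €5.92: ready-to-eat food → 6.5% → €0.3848
Rotisserie chicken €10.21: ready-to-eat food → 6.5% → €0.66365
Unrounded tax sum = €9.864375 → €9.86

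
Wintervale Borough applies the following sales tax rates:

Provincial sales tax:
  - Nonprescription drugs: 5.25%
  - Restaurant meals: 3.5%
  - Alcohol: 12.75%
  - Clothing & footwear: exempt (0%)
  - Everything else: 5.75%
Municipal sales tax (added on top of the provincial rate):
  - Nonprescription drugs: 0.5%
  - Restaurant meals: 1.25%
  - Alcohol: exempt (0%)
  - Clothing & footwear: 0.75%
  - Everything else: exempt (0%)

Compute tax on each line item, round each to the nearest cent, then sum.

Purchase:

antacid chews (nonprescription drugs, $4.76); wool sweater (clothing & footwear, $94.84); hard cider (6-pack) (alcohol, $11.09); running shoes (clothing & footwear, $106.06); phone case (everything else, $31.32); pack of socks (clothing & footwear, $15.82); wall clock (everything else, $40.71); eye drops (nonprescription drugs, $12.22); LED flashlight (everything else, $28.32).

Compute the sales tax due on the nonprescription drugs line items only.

Antacid chews $4.76: nonprescription drugs → 5.25% + 0.5% municipal = 5.75% → $0.27
Eye drops $12.22: nonprescription drugs → 5.25% + 0.5% municipal = 5.75% → $0.70
Tax on nonprescription drugs = $0.27 + $0.70 = $0.97

$0.97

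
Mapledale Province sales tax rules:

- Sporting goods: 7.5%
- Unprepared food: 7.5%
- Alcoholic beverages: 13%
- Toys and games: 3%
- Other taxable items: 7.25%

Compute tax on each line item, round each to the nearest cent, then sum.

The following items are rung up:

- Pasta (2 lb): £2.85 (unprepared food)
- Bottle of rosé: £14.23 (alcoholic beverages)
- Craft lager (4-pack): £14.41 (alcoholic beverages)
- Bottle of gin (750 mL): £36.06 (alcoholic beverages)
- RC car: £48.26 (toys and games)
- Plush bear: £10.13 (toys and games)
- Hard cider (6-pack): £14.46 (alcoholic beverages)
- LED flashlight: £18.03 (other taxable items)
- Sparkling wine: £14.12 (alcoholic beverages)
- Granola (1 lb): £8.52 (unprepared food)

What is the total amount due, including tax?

Pasta (2 lb) £2.85: unprepared food → 7.5% → £0.21
Bottle of rosé £14.23: alcoholic beverages → 13% → £1.85
Craft lager (4-pack) £14.41: alcoholic beverages → 13% → £1.87
Bottle of gin (750 mL) £36.06: alcoholic beverages → 13% → £4.69
RC car £48.26: toys and games → 3% → £1.45
Plush bear £10.13: toys and games → 3% → £0.30
Hard cider (6-pack) £14.46: alcoholic beverages → 13% → £1.88
LED flashlight £18.03: other taxable items → 7.25% → £1.31
Sparkling wine £14.12: alcoholic beverages → 13% → £1.84
Granola (1 lb) £8.52: unprepared food → 7.5% → £0.64
Subtotal = £181.07; tax = £16.04; total due = £197.11

£197.11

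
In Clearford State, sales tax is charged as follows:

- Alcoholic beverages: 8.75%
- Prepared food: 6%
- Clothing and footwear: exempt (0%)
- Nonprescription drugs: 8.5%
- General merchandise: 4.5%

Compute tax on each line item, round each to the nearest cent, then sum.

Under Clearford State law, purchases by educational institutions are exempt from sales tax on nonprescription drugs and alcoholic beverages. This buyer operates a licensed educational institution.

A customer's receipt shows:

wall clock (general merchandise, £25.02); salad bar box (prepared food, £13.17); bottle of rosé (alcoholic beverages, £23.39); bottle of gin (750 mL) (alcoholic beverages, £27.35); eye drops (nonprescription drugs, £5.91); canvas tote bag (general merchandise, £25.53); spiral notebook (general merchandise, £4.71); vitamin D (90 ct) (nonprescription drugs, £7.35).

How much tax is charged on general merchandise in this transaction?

Wall clock £25.02: general merchandise → 4.5% → £1.13
Canvas tote bag £25.53: general merchandise → 4.5% → £1.15
Spiral notebook £4.71: general merchandise → 4.5% → £0.21
Tax on general merchandise = £1.13 + £1.15 + £0.21 = £2.49

£2.49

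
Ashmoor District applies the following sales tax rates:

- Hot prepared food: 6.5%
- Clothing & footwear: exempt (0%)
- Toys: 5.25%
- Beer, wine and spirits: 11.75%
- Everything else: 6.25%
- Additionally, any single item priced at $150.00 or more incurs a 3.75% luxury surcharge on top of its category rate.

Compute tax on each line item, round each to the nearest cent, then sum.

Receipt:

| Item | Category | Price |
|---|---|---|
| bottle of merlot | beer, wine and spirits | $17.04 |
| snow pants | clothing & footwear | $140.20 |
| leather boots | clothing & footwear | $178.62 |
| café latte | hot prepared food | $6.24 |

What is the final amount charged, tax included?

Bottle of merlot $17.04: beer, wine and spirits → 11.75% → $2.00
Snow pants $140.20: clothing & footwear → 0% → $0.00
Leather boots $178.62: clothing & footwear → 0% + 3.75% surcharge = 3.75% → $6.70
Café latte $6.24: hot prepared food → 6.5% → $0.41
Subtotal = $342.10; tax = $9.11; total due = $351.21

$351.21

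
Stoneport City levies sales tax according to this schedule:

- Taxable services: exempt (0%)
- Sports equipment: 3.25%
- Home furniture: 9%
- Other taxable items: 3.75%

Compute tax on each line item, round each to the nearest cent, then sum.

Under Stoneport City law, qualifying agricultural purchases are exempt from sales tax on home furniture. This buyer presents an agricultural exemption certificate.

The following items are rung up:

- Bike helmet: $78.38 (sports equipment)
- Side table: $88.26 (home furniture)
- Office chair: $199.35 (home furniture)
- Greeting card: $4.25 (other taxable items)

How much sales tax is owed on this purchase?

$2.71

Bike helmet $78.38: sports equipment → 3.25% → $2.55
Side table $88.26: home furniture, buyer-exempt → 0% → $0.00
Office chair $199.35: home furniture, buyer-exempt → 0% → $0.00
Greeting card $4.25: other taxable items → 3.75% → $0.16
Total tax = $2.55 + $0.16 = $2.71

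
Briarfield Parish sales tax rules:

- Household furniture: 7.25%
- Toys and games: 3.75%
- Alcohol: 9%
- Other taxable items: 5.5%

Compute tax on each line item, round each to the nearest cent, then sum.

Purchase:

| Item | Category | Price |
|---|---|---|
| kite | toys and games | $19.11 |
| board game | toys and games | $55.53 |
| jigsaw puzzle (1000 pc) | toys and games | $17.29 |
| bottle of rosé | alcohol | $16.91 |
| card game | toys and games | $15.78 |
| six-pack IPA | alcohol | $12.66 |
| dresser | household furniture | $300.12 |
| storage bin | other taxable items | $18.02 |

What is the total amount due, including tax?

Kite $19.11: toys and games → 3.75% → $0.72
Board game $55.53: toys and games → 3.75% → $2.08
Jigsaw puzzle (1000 pc) $17.29: toys and games → 3.75% → $0.65
Bottle of rosé $16.91: alcohol → 9% → $1.52
Card game $15.78: toys and games → 3.75% → $0.59
Six-pack IPA $12.66: alcohol → 9% → $1.14
Dresser $300.12: household furniture → 7.25% → $21.76
Storage bin $18.02: other taxable items → 5.5% → $0.99
Subtotal = $455.42; tax = $29.45; total due = $484.87

$484.87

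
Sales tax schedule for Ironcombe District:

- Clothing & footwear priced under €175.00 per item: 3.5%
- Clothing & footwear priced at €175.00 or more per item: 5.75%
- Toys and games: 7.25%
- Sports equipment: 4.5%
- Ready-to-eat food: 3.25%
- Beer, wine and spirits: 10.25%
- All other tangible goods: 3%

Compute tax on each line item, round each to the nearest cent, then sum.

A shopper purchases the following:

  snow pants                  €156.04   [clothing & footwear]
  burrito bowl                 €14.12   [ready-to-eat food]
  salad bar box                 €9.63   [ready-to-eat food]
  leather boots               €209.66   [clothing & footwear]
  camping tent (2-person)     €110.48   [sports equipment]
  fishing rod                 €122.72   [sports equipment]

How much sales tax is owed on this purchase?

€28.78

Snow pants €156.04: clothing & footwear, under €175.00 → 3.5% → €5.46
Burrito bowl €14.12: ready-to-eat food → 3.25% → €0.46
Salad bar box €9.63: ready-to-eat food → 3.25% → €0.31
Leather boots €209.66: clothing & footwear, €175.00 or more → 5.75% → €12.06
Camping tent (2-person) €110.48: sports equipment → 4.5% → €4.97
Fishing rod €122.72: sports equipment → 4.5% → €5.52
Total tax = €5.46 + €0.46 + €0.31 + €12.06 + €4.97 + €5.52 = €28.78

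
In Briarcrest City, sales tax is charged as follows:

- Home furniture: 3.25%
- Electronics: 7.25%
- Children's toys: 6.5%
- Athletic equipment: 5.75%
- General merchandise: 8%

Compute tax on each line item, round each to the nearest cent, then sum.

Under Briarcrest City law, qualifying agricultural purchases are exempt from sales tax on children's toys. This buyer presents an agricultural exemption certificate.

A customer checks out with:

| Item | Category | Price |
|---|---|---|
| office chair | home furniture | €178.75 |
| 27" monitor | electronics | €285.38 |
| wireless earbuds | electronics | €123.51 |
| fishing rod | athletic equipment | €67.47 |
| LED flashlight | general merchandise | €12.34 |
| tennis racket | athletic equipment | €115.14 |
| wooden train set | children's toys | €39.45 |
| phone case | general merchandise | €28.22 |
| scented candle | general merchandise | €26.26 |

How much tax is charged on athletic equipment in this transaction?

Fishing rod €67.47: athletic equipment → 5.75% → €3.88
Tennis racket €115.14: athletic equipment → 5.75% → €6.62
Tax on athletic equipment = €3.88 + €6.62 = €10.50

€10.50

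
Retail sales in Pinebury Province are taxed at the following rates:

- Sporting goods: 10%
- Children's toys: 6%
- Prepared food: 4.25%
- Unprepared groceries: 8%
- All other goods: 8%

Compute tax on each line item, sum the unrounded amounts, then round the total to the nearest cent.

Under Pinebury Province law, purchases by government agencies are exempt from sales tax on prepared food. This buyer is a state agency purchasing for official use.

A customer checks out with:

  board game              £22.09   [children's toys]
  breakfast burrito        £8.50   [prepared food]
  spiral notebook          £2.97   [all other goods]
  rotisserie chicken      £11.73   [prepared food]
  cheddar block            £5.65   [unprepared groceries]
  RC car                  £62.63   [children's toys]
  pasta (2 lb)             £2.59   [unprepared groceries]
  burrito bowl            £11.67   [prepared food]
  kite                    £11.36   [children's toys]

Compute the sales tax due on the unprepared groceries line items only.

Cheddar block £5.65: unprepared groceries → 8% → £0.452
Pasta (2 lb) £2.59: unprepared groceries → 8% → £0.2072
Tax on unprepared groceries: unrounded sum = £0.6592 → £0.66

£0.66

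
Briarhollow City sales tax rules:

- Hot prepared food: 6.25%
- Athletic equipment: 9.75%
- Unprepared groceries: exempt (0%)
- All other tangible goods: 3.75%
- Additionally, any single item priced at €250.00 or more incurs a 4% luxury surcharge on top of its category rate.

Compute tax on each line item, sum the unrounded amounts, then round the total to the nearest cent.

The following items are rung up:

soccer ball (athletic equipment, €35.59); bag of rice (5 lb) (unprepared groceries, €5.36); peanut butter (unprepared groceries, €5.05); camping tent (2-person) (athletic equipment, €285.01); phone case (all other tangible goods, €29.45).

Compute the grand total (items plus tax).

Soccer ball €35.59: athletic equipment → 9.75% → €3.470025
Bag of rice (5 lb) €5.36: unprepared groceries → 0% → €0.00
Peanut butter €5.05: unprepared groceries → 0% → €0.00
Camping tent (2-person) €285.01: athletic equipment → 9.75% + 4% surcharge = 13.75% → €39.188875
Phone case €29.45: all other tangible goods → 3.75% → €1.104375
Subtotal = €360.46; unrounded tax = €43.763275 → €43.76; total due = €404.22

€404.22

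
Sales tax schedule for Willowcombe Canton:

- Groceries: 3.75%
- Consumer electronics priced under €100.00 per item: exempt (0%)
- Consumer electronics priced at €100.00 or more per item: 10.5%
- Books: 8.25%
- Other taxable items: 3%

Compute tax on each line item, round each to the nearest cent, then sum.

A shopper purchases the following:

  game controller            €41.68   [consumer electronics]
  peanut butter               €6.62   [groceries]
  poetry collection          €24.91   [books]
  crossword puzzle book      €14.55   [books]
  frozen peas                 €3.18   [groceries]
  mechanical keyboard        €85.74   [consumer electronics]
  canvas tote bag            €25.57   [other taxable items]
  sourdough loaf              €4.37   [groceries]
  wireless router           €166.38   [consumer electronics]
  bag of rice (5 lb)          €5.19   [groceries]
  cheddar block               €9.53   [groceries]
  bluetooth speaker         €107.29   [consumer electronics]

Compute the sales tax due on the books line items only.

Poetry collection €24.91: books → 8.25% → €2.06
Crossword puzzle book €14.55: books → 8.25% → €1.20
Tax on books = €2.06 + €1.20 = €3.26

€3.26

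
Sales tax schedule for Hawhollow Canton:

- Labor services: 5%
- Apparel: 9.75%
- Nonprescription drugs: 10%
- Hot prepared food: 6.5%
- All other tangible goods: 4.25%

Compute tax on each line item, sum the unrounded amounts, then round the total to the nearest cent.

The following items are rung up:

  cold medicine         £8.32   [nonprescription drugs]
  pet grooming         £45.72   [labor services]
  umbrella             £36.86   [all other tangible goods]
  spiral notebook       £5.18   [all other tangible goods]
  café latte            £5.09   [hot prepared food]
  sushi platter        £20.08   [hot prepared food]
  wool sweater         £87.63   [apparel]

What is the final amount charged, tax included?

Cold medicine £8.32: nonprescription drugs → 10% → £0.832
Pet grooming £45.72: labor services → 5% → £2.286
Umbrella £36.86: all other tangible goods → 4.25% → £1.56655
Spiral notebook £5.18: all other tangible goods → 4.25% → £0.22015
Café latte £5.09: hot prepared food → 6.5% → £0.33085
Sushi platter £20.08: hot prepared food → 6.5% → £1.3052
Wool sweater £87.63: apparel → 9.75% → £8.543925
Subtotal = £208.88; unrounded tax = £15.084675 → £15.08; total due = £223.96

£223.96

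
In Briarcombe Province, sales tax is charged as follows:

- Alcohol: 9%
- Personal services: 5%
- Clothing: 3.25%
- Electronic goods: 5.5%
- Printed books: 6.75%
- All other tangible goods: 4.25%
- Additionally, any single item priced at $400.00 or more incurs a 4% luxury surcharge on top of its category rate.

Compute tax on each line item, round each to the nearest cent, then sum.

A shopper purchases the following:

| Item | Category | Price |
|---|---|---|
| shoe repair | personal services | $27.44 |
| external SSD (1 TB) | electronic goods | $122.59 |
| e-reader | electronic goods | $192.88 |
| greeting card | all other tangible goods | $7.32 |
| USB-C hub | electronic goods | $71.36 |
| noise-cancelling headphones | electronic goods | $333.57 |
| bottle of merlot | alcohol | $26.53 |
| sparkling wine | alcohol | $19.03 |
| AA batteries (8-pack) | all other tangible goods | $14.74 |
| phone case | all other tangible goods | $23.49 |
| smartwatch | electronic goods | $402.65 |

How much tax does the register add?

$85.28

Shoe repair $27.44: personal services → 5% → $1.37
External SSD (1 TB) $122.59: electronic goods → 5.5% → $6.74
E-reader $192.88: electronic goods → 5.5% → $10.61
Greeting card $7.32: all other tangible goods → 4.25% → $0.31
USB-C hub $71.36: electronic goods → 5.5% → $3.92
Noise-cancelling headphones $333.57: electronic goods → 5.5% → $18.35
Bottle of merlot $26.53: alcohol → 9% → $2.39
Sparkling wine $19.03: alcohol → 9% → $1.71
AA batteries (8-pack) $14.74: all other tangible goods → 4.25% → $0.63
Phone case $23.49: all other tangible goods → 4.25% → $1.00
Smartwatch $402.65: electronic goods → 5.5% + 4% surcharge = 9.5% → $38.25
Total tax = $1.37 + $6.74 + $10.61 + $0.31 + $3.92 + $18.35 + $2.39 + $1.71 + $0.63 + $1.00 + $38.25 = $85.28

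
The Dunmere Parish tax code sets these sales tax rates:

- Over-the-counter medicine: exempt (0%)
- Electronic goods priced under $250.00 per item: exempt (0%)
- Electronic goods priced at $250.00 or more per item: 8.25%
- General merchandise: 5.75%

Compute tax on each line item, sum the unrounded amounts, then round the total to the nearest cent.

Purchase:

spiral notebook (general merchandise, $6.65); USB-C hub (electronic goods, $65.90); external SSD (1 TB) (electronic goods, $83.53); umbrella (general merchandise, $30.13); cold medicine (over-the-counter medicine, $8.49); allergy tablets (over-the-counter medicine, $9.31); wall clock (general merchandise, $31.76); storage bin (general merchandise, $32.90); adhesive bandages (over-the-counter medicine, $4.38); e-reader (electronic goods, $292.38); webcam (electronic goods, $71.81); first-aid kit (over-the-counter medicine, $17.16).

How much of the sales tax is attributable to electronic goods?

$24.12

USB-C hub $65.90: electronic goods, under $250.00 → 0% → $0.00
External SSD (1 TB) $83.53: electronic goods, under $250.00 → 0% → $0.00
E-reader $292.38: electronic goods, $250.00 or more → 8.25% → $24.12135
Webcam $71.81: electronic goods, under $250.00 → 0% → $0.00
Tax on electronic goods: unrounded sum = $24.12135 → $24.12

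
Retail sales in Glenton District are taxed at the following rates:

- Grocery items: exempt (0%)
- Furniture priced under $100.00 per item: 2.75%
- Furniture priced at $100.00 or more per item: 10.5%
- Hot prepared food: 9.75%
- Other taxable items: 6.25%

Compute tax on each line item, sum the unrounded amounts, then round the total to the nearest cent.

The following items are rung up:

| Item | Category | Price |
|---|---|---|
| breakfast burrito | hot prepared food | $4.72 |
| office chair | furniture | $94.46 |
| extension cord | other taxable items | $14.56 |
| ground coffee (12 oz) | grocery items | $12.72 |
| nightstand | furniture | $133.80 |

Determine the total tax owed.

$18.02

Breakfast burrito $4.72: hot prepared food → 9.75% → $0.4602
Office chair $94.46: furniture, under $100.00 → 2.75% → $2.59765
Extension cord $14.56: other taxable items → 6.25% → $0.91
Ground coffee (12 oz) $12.72: grocery items → 0% → $0.00
Nightstand $133.80: furniture, $100.00 or more → 10.5% → $14.049
Unrounded tax sum = $18.01685 → $18.02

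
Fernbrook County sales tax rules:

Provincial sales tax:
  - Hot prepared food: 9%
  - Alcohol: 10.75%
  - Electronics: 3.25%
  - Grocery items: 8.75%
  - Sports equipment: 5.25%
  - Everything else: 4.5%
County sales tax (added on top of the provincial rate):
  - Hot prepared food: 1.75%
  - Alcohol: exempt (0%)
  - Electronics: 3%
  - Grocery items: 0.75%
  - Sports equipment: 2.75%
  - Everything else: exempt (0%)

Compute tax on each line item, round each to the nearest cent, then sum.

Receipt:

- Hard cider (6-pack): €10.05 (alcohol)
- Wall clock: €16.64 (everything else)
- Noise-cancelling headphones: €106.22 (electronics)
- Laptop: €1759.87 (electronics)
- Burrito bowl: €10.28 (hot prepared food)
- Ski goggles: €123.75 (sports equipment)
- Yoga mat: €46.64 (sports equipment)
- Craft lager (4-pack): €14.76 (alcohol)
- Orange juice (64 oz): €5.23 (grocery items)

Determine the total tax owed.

€135.29

Hard cider (6-pack) €10.05: alcohol → 10.75% + 0% county = 10.75% → €1.08
Wall clock €16.64: everything else → 4.5% + 0% county = 4.5% → €0.75
Noise-cancelling headphones €106.22: electronics → 3.25% + 3% county = 6.25% → €6.64
Laptop €1759.87: electronics → 3.25% + 3% county = 6.25% → €109.99
Burrito bowl €10.28: hot prepared food → 9% + 1.75% county = 10.75% → €1.11
Ski goggles €123.75: sports equipment → 5.25% + 2.75% county = 8% → €9.90
Yoga mat €46.64: sports equipment → 5.25% + 2.75% county = 8% → €3.73
Craft lager (4-pack) €14.76: alcohol → 10.75% + 0% county = 10.75% → €1.59
Orange juice (64 oz) €5.23: grocery items → 8.75% + 0.75% county = 9.5% → €0.50
Total tax = €1.08 + €0.75 + €6.64 + €109.99 + €1.11 + €9.90 + €3.73 + €1.59 + €0.50 = €135.29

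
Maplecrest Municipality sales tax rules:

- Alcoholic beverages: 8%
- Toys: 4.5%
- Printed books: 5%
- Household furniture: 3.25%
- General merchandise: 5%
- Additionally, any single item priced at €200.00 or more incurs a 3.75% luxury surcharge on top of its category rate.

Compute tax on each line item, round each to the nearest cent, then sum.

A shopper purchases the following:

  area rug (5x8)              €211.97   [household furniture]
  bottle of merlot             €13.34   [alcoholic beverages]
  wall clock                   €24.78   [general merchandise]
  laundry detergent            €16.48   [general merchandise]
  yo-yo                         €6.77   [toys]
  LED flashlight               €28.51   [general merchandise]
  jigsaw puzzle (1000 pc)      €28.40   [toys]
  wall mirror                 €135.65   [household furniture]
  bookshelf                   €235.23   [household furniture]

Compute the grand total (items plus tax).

€742.99

Area rug (5x8) €211.97: household furniture → 3.25% + 3.75% surcharge = 7% → €14.84
Bottle of merlot €13.34: alcoholic beverages → 8% → €1.07
Wall clock €24.78: general merchandise → 5% → €1.24
Laundry detergent €16.48: general merchandise → 5% → €0.82
Yo-yo €6.77: toys → 4.5% → €0.30
LED flashlight €28.51: general merchandise → 5% → €1.43
Jigsaw puzzle (1000 pc) €28.40: toys → 4.5% → €1.28
Wall mirror €135.65: household furniture → 3.25% → €4.41
Bookshelf €235.23: household furniture → 3.25% + 3.75% surcharge = 7% → €16.47
Subtotal = €701.13; tax = €41.86; total due = €742.99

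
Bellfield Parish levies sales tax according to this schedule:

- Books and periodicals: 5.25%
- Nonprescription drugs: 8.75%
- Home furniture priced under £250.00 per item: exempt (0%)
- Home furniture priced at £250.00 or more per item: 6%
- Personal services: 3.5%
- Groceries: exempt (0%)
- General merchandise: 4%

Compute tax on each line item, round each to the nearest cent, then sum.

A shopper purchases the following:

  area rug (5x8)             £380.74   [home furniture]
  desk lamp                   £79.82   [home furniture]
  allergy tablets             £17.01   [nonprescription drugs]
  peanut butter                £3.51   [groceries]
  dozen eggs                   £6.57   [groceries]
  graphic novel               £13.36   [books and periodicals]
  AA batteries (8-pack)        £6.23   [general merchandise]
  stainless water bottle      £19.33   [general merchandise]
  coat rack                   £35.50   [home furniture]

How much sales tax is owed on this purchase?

Area rug (5x8) £380.74: home furniture, £250.00 or more → 6% → £22.84
Desk lamp £79.82: home furniture, under £250.00 → 0% → £0.00
Allergy tablets £17.01: nonprescription drugs → 8.75% → £1.49
Peanut butter £3.51: groceries → 0% → £0.00
Dozen eggs £6.57: groceries → 0% → £0.00
Graphic novel £13.36: books and periodicals → 5.25% → £0.70
AA batteries (8-pack) £6.23: general merchandise → 4% → £0.25
Stainless water bottle £19.33: general merchandise → 4% → £0.77
Coat rack £35.50: home furniture, under £250.00 → 0% → £0.00
Total tax = £22.84 + £1.49 + £0.70 + £0.25 + £0.77 = £26.05

£26.05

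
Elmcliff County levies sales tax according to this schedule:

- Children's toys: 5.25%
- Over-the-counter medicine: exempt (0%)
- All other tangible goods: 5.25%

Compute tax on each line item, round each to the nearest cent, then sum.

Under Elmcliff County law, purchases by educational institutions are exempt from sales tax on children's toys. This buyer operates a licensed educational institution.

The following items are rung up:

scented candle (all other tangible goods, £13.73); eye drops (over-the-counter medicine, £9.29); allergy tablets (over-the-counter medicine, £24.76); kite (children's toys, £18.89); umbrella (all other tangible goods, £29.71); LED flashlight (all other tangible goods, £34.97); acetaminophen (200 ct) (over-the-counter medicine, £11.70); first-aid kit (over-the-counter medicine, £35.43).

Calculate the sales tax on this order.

£4.12

Scented candle £13.73: all other tangible goods → 5.25% → £0.72
Eye drops £9.29: over-the-counter medicine → 0% → £0.00
Allergy tablets £24.76: over-the-counter medicine → 0% → £0.00
Kite £18.89: children's toys, buyer-exempt → 0% → £0.00
Umbrella £29.71: all other tangible goods → 5.25% → £1.56
LED flashlight £34.97: all other tangible goods → 5.25% → £1.84
Acetaminophen (200 ct) £11.70: over-the-counter medicine → 0% → £0.00
First-aid kit £35.43: over-the-counter medicine → 0% → £0.00
Total tax = £0.72 + £1.56 + £1.84 = £4.12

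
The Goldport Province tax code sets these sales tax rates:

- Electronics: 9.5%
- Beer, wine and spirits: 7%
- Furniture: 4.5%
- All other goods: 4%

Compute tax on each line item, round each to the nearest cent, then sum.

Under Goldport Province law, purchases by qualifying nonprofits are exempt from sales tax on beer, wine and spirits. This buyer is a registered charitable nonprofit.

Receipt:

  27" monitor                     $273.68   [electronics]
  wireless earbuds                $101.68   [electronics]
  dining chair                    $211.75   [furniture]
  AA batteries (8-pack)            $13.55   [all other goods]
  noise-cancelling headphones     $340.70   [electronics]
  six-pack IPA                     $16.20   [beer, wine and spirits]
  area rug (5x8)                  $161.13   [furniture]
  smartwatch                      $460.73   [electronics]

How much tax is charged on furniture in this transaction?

$16.78

Dining chair $211.75: furniture → 4.5% → $9.53
Area rug (5x8) $161.13: furniture → 4.5% → $7.25
Tax on furniture = $9.53 + $7.25 = $16.78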